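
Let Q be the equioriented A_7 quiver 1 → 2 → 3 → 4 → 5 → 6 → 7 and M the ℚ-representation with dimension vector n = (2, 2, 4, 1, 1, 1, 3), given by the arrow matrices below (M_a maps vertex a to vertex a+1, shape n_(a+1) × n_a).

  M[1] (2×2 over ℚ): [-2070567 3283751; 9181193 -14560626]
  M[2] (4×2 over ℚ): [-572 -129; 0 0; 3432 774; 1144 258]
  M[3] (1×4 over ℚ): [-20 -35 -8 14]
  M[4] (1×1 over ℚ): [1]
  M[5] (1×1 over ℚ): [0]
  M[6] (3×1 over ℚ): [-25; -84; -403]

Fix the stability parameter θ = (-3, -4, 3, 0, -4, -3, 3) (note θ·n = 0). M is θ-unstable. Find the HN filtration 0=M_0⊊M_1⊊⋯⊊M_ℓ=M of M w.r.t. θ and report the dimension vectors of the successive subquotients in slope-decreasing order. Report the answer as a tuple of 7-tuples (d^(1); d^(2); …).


Barcode: M ≅ I[1,2], I[1,3], I[3,3]^2, I[3,5], I[6,7], I[7,7]^2. HN layers by μ_θ (4 steps, strictly decreasing):
  μ^(1)=3; μ^(2)=-1/3; μ^(3)=-3; μ^(4)=-7/2

((0, 0, 3, 0, 0, 0, 3); (0, 0, 1, 1, 1, 0, 0); (0, 0, 0, 0, 0, 1, 0); (2, 2, 0, 0, 0, 0, 0))


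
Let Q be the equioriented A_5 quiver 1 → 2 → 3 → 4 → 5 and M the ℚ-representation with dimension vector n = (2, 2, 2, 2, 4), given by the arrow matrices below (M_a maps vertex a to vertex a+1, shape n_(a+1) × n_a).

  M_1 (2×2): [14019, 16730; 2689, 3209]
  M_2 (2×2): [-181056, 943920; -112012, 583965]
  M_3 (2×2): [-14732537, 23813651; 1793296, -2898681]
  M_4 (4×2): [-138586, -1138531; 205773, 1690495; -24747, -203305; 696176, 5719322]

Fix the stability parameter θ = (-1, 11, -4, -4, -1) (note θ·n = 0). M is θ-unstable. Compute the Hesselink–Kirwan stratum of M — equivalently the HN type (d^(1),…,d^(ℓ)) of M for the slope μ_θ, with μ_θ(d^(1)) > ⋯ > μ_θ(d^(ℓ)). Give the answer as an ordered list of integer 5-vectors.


Via rank(M_{q-1}∘⋯∘M_p): M ≅ I[1,2], I[1,5], I[3,5], I[5,5]^2.
μ_θ-semistable layers: μ^(1)=11; μ^(2)=1/2; μ^(3)=-1; μ^(4)=-4

((0, 1, 0, 0, 0); (0, 1, 1, 1, 1); (2, 0, 0, 0, 3); (0, 0, 1, 1, 0))


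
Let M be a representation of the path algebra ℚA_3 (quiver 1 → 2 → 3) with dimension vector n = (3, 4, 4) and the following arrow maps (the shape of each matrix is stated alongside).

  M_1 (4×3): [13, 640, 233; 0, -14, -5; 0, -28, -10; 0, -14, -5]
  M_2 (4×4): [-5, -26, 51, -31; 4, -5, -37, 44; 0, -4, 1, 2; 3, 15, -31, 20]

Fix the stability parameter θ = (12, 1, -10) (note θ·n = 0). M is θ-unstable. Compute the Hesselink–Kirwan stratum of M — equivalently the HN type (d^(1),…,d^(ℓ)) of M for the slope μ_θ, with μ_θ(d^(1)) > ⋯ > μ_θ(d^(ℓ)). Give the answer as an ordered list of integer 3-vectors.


Interval decomposition of M: I[1,1], I[1,3]^2, I[2,3]^2.
HN type (ℓ=3): μ^(1)=12; μ^(2)=1; μ^(3)=-9/2

((1, 0, 0); (2, 2, 2); (0, 2, 2))


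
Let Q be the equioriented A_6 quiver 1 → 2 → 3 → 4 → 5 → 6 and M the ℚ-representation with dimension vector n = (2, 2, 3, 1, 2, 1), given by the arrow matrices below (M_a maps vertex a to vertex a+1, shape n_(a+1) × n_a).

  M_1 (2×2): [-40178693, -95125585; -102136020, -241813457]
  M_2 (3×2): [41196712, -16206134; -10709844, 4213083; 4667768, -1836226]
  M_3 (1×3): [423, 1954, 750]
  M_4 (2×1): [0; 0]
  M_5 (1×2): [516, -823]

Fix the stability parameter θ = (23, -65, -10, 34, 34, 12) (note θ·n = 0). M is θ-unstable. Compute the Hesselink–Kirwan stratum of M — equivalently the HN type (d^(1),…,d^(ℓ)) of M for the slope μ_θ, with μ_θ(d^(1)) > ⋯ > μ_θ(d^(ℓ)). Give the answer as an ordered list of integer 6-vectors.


Barcode: M ≅ I[1,2], I[1,3], I[3,3], I[3,4], I[5,5], I[5,6]. HN layers by μ_θ (4 steps, strictly decreasing):
  μ^(1)=34; μ^(2)=23; μ^(3)=-10; μ^(4)=-21

((0, 0, 0, 1, 1, 0); (0, 0, 0, 0, 1, 1); (0, 0, 3, 0, 0, 0); (2, 2, 0, 0, 0, 0))


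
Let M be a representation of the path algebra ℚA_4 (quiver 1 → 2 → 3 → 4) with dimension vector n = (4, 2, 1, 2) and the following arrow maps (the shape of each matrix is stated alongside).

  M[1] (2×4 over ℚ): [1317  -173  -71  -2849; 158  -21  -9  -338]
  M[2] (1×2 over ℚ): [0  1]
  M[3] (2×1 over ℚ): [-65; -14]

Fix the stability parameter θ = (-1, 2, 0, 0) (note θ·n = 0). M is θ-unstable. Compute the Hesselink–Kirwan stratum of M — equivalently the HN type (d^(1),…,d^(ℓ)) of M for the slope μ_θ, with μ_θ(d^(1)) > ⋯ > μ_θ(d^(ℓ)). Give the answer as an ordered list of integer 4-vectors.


Interval decomposition of M: I[1,1]^2, I[1,2], I[1,4], I[4,4].
HN type (ℓ=4): μ^(1)=2; μ^(2)=2/3; μ^(3)=0; μ^(4)=-1

((0, 1, 0, 0); (0, 1, 1, 1); (0, 0, 0, 1); (4, 0, 0, 0))


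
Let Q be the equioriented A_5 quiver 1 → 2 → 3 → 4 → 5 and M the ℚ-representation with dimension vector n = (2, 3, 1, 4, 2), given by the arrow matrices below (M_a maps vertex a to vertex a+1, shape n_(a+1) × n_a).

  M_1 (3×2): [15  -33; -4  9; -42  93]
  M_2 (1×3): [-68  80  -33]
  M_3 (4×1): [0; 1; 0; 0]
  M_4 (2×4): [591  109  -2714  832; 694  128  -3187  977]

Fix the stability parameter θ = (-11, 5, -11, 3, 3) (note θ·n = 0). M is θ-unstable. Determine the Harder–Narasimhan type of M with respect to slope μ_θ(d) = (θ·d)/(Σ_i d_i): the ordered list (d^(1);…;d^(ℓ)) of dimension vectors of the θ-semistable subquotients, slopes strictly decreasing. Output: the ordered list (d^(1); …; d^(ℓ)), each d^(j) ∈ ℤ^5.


Interval decomposition of M: I[1,2], I[1,5], I[2,2], I[4,4]^2, I[4,5].
HN type (ℓ=4): μ^(1)=5; μ^(2)=3; μ^(3)=-3; μ^(4)=-11

((0, 2, 0, 0, 0); (0, 0, 0, 4, 2); (0, 1, 1, 0, 0); (2, 0, 0, 0, 0))


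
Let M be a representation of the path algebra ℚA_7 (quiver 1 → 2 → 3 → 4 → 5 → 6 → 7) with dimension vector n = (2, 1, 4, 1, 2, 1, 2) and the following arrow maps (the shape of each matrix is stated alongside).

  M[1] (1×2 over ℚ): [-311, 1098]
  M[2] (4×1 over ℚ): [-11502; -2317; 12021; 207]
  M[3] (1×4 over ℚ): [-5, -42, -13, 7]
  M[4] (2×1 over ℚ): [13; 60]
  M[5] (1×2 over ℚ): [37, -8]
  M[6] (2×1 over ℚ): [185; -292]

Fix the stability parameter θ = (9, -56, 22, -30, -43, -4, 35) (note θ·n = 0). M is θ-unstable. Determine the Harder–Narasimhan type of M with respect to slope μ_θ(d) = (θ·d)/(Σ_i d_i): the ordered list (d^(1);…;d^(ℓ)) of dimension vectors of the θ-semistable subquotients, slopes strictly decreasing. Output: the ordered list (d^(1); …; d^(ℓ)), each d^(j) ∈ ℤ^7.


Barcode: M ≅ I[1,1], I[1,3], I[3,3]^2, I[3,7], I[5,5], I[7,7]. HN layers by μ_θ (7 steps, strictly decreasing):
  μ^(1)=35; μ^(2)=22; μ^(3)=9; μ^(4)=-4; μ^(5)=-17; μ^(6)=-47/2; μ^(7)=-43

((0, 0, 0, 0, 0, 0, 2); (0, 0, 3, 0, 0, 0, 0); (1, 0, 0, 0, 0, 0, 0); (0, 0, 0, 0, 0, 1, 0); (0, 0, 1, 1, 1, 0, 0); (1, 1, 0, 0, 0, 0, 0); (0, 0, 0, 0, 1, 0, 0))


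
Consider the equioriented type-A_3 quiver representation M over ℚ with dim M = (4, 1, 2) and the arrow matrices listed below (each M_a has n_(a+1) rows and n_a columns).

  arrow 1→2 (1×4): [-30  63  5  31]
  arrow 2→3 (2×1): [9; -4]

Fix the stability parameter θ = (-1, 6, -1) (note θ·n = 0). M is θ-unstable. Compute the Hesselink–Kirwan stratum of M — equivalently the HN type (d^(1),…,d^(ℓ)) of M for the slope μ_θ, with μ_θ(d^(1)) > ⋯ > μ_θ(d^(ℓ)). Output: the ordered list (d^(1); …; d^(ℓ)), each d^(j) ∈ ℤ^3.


Via rank(M_{q-1}∘⋯∘M_p): M ≅ I[1,1]^3, I[1,3], I[3,3].
μ_θ-semistable layers: μ^(1)=5/2; μ^(2)=-1

((0, 1, 1); (4, 0, 1))


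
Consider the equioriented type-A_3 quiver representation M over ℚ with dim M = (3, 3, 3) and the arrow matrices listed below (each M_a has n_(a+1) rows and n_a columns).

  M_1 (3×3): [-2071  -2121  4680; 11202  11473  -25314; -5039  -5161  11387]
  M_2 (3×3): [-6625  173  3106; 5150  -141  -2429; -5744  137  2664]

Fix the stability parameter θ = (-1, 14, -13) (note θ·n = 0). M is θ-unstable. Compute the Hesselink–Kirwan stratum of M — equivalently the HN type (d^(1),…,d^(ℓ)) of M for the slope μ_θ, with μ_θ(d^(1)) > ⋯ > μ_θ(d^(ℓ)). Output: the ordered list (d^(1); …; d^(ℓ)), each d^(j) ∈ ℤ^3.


Via rank(M_{q-1}∘⋯∘M_p): M ≅ I[1,3]^3.
μ_θ-semistable layers: μ^(1)=1/2; μ^(2)=-1

((0, 3, 3); (3, 0, 0))


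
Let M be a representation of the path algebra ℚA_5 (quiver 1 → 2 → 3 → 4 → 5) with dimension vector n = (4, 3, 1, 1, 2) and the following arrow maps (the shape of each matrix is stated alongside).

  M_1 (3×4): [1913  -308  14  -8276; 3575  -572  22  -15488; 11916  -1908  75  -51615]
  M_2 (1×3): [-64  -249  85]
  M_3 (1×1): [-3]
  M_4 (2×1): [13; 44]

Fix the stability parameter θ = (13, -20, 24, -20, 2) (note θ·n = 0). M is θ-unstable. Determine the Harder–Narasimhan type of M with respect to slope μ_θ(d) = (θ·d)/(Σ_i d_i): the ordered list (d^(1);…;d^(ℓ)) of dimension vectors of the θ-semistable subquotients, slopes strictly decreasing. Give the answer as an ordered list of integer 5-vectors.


Via rank(M_{q-1}∘⋯∘M_p): M ≅ I[1,1]^2, I[1,2], I[1,5], I[2,2], I[5,5].
μ_θ-semistable layers: μ^(1)=13; μ^(2)=2; μ^(3)=-7/2; μ^(4)=-20

((2, 0, 0, 0, 0); (0, 0, 1, 1, 2); (2, 2, 0, 0, 0); (0, 1, 0, 0, 0))


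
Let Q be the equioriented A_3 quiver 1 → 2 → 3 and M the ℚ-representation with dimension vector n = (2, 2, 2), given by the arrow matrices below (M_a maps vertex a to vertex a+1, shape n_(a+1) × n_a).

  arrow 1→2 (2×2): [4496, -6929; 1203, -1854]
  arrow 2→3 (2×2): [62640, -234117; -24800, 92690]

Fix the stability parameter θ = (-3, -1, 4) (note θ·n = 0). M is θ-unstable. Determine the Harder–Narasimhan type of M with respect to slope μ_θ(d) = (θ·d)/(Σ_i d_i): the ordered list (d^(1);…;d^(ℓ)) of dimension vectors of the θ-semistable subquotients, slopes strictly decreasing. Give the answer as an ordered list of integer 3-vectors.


Interval decomposition of M: I[1,2], I[1,3], I[3,3].
HN type (ℓ=3): μ^(1)=4; μ^(2)=-1; μ^(3)=-3

((0, 0, 2); (0, 2, 0); (2, 0, 0))


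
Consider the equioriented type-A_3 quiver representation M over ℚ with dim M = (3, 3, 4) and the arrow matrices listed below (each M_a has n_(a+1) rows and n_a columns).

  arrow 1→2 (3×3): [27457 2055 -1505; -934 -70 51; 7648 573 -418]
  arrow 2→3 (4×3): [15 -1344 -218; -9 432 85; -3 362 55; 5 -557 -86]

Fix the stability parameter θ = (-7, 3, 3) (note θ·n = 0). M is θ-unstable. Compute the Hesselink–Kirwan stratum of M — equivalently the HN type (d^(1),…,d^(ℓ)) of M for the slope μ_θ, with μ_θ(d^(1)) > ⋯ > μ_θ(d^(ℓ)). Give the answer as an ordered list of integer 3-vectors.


Barcode: M ≅ I[1,3]^3, I[3,3]. HN layers by μ_θ (2 steps, strictly decreasing):
  μ^(1)=3; μ^(2)=-7

((0, 3, 4); (3, 0, 0))


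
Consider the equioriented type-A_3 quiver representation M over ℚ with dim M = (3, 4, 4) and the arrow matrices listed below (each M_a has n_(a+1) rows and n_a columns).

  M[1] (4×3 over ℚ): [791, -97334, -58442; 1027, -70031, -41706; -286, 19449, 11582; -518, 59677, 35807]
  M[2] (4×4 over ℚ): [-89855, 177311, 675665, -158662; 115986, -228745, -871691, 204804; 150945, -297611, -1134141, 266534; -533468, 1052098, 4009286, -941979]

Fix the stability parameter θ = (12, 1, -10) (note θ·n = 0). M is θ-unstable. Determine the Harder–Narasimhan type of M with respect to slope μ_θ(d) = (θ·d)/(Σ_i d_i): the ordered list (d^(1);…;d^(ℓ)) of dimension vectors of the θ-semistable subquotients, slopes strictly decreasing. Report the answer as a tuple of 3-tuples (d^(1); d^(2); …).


Barcode: M ≅ I[1,2], I[1,3]^2, I[2,3], I[3,3]. HN layers by μ_θ (4 steps, strictly decreasing):
  μ^(1)=13/2; μ^(2)=1; μ^(3)=-9/2; μ^(4)=-10

((1, 1, 0); (2, 2, 2); (0, 1, 1); (0, 0, 1))


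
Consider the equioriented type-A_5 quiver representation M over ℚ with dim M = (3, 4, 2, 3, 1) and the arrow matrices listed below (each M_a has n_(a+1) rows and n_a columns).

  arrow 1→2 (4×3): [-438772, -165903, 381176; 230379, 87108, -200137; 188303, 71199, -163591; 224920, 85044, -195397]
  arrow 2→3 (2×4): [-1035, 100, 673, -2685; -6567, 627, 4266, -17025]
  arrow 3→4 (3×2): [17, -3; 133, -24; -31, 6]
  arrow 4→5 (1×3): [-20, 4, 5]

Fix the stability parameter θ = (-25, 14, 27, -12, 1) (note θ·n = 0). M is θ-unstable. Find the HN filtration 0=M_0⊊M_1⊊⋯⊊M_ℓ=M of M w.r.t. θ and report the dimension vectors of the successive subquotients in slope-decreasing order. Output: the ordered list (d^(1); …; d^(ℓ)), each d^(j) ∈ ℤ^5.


Via rank(M_{q-1}∘⋯∘M_p): M ≅ I[1,2], I[1,4], I[1,5], I[2,2], I[4,4].
μ_θ-semistable layers: μ^(1)=14; μ^(2)=29/3; μ^(3)=15/2; μ^(4)=-12; μ^(5)=-25

((0, 2, 0, 0, 0); (0, 1, 1, 1, 0); (0, 1, 1, 1, 1); (0, 0, 0, 1, 0); (3, 0, 0, 0, 0))


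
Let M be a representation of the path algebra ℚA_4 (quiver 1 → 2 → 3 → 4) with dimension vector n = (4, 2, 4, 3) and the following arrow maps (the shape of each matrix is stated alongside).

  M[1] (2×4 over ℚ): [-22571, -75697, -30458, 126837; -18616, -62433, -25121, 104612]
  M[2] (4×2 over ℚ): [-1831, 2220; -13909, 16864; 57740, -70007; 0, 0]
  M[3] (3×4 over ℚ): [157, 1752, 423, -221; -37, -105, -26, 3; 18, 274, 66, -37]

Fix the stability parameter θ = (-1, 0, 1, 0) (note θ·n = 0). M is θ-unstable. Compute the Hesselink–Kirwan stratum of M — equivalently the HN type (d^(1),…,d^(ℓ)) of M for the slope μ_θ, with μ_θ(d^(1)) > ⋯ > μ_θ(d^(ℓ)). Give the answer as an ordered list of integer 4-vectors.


Interval decomposition of M: I[1,1]^2, I[1,4]^2, I[3,3], I[3,4].
HN type (ℓ=4): μ^(1)=1; μ^(2)=1/2; μ^(3)=0; μ^(4)=-1

((0, 0, 1, 0); (0, 0, 3, 3); (0, 2, 0, 0); (4, 0, 0, 0))


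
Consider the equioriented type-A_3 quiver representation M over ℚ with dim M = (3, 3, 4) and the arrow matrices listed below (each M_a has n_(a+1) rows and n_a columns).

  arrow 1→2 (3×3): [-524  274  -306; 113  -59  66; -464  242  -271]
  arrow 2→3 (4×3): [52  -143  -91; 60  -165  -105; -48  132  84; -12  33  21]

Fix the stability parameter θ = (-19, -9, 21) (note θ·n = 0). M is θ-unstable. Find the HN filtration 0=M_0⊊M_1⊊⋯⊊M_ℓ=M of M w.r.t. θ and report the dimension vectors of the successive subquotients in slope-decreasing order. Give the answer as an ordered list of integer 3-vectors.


Via rank(M_{q-1}∘⋯∘M_p): M ≅ I[1,2]^2, I[1,3], I[3,3]^3.
μ_θ-semistable layers: μ^(1)=21; μ^(2)=-9; μ^(3)=-19

((0, 0, 4); (0, 3, 0); (3, 0, 0))


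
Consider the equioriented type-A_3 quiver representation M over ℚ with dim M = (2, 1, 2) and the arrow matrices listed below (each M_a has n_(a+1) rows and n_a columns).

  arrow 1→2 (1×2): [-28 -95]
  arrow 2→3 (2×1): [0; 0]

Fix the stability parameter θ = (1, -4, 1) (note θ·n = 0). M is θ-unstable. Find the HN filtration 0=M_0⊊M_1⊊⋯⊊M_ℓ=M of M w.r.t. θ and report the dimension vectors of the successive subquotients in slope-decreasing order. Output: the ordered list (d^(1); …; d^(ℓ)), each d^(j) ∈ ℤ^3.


Barcode: M ≅ I[1,1], I[1,2], I[3,3]^2. HN layers by μ_θ (2 steps, strictly decreasing):
  μ^(1)=1; μ^(2)=-3/2

((1, 0, 2); (1, 1, 0))


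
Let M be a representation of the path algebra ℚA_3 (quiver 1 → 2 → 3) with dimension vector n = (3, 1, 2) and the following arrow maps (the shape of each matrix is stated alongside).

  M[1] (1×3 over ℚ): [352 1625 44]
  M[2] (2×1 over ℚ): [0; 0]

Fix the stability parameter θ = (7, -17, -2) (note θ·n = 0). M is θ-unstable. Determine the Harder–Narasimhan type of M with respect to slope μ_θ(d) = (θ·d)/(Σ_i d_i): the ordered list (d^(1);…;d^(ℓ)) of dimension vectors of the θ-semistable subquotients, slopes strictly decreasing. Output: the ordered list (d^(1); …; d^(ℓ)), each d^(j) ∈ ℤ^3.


Barcode: M ≅ I[1,1]^2, I[1,2], I[3,3]^2. HN layers by μ_θ (3 steps, strictly decreasing):
  μ^(1)=7; μ^(2)=-2; μ^(3)=-5

((2, 0, 0); (0, 0, 2); (1, 1, 0))


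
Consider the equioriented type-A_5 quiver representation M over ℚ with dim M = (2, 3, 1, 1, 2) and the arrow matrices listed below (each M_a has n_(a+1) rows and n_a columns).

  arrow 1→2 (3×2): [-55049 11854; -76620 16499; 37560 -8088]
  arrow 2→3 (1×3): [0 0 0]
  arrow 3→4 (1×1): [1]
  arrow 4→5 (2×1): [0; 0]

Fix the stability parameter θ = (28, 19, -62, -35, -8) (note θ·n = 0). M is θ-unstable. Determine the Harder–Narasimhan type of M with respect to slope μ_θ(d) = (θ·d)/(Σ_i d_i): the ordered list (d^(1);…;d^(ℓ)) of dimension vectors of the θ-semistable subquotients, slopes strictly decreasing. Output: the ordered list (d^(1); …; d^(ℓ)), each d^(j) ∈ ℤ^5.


Via rank(M_{q-1}∘⋯∘M_p): M ≅ I[1,2]^2, I[2,2], I[3,4], I[5,5]^2.
μ_θ-semistable layers: μ^(1)=47/2; μ^(2)=19; μ^(3)=-8; μ^(4)=-35; μ^(5)=-62

((2, 2, 0, 0, 0); (0, 1, 0, 0, 0); (0, 0, 0, 0, 2); (0, 0, 0, 1, 0); (0, 0, 1, 0, 0))


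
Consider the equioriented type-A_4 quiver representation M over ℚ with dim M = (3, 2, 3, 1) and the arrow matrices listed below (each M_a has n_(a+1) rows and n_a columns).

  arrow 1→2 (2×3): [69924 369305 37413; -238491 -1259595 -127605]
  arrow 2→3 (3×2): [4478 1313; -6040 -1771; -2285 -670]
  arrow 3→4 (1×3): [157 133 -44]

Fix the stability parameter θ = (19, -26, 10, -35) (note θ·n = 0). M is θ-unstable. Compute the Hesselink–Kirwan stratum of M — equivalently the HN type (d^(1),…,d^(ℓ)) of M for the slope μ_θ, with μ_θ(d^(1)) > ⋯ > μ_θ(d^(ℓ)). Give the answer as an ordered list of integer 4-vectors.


Interval decomposition of M: I[1,1], I[1,3], I[1,4], I[3,3].
HN type (ℓ=4): μ^(1)=19; μ^(2)=10; μ^(3)=-7/2; μ^(4)=-8

((1, 0, 0, 0); (0, 0, 2, 0); (1, 1, 0, 0); (1, 1, 1, 1))


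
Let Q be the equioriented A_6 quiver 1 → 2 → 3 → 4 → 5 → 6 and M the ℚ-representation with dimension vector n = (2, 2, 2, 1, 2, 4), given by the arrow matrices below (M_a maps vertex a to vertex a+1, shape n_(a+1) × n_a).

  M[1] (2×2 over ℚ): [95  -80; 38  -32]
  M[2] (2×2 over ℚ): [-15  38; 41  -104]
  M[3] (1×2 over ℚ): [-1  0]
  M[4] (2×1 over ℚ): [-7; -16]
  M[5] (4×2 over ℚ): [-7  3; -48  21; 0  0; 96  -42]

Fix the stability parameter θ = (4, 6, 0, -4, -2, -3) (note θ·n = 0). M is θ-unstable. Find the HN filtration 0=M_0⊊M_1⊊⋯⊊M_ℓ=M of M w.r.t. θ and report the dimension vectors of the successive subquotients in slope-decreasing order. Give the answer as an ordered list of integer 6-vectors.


Via rank(M_{q-1}∘⋯∘M_p): M ≅ I[1,1], I[1,6], I[2,3], I[5,6], I[6,6]^2.
μ_θ-semistable layers: μ^(1)=4; μ^(2)=3; μ^(3)=1/6; μ^(4)=-5/2; μ^(5)=-3

((1, 0, 0, 0, 0, 0); (0, 1, 1, 0, 0, 0); (1, 1, 1, 1, 1, 1); (0, 0, 0, 0, 1, 1); (0, 0, 0, 0, 0, 2))


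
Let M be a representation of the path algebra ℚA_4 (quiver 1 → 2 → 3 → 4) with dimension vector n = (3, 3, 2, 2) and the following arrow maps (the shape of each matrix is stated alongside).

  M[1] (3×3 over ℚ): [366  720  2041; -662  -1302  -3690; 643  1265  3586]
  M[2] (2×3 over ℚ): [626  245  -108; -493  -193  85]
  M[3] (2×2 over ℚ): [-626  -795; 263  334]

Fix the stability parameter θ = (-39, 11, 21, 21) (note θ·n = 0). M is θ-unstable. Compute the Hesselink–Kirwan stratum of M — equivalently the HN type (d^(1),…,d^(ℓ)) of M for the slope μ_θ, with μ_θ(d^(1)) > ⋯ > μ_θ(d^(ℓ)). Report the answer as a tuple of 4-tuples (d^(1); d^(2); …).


Interval decomposition of M: I[1,2], I[1,4]^2.
HN type (ℓ=3): μ^(1)=21; μ^(2)=11; μ^(3)=-39

((0, 0, 2, 2); (0, 3, 0, 0); (3, 0, 0, 0))


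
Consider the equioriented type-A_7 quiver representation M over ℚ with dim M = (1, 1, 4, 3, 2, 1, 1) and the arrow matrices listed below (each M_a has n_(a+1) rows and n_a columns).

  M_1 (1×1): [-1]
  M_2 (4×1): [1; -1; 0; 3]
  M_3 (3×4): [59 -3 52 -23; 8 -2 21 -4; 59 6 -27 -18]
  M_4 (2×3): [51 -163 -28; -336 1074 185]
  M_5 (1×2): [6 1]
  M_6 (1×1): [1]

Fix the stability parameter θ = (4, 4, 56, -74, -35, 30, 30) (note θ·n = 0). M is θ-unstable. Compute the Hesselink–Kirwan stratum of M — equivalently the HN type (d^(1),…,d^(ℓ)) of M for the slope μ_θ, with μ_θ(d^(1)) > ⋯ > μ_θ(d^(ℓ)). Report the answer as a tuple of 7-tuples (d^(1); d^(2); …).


Barcode: M ≅ I[1,7], I[3,3], I[3,4], I[3,5]. HN layers by μ_θ (4 steps, strictly decreasing):
  μ^(1)=56; μ^(2)=30; μ^(3)=-9; μ^(4)=-53/3

((0, 0, 1, 0, 0, 0, 0); (0, 0, 0, 0, 0, 1, 1); (1, 1, 2, 2, 1, 0, 0); (0, 0, 1, 1, 1, 0, 0))


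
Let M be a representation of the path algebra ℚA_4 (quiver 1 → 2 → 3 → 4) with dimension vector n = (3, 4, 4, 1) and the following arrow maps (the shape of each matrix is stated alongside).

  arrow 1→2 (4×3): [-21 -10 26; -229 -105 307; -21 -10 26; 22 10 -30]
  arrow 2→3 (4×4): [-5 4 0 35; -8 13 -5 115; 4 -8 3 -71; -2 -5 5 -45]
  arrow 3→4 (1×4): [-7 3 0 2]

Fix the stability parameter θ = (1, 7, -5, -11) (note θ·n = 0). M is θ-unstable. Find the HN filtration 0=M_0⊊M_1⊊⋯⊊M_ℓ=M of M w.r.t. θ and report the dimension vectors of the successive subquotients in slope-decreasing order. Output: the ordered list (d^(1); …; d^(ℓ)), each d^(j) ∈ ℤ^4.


Via rank(M_{q-1}∘⋯∘M_p): M ≅ I[1,1], I[1,3], I[1,4], I[2,2], I[2,3], I[3,3].
μ_θ-semistable layers: μ^(1)=7; μ^(2)=1; μ^(3)=-2; μ^(4)=-5

((0, 1, 0, 0); (2, 2, 2, 0); (1, 1, 1, 1); (0, 0, 1, 0))


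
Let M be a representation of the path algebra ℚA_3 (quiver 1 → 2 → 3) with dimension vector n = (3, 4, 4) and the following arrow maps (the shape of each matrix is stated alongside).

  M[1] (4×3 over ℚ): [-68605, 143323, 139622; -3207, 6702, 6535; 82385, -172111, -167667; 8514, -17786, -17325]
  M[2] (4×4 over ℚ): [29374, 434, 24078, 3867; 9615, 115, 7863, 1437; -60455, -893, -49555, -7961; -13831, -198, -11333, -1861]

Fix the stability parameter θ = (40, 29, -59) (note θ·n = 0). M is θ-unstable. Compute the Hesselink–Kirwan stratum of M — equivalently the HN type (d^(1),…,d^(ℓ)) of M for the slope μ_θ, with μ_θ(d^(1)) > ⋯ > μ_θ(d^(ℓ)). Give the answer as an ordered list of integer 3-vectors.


Via rank(M_{q-1}∘⋯∘M_p): M ≅ I[1,2], I[1,3]^2, I[2,3], I[3,3].
μ_θ-semistable layers: μ^(1)=69/2; μ^(2)=10/3; μ^(3)=-15; μ^(4)=-59

((1, 1, 0); (2, 2, 2); (0, 1, 1); (0, 0, 1))


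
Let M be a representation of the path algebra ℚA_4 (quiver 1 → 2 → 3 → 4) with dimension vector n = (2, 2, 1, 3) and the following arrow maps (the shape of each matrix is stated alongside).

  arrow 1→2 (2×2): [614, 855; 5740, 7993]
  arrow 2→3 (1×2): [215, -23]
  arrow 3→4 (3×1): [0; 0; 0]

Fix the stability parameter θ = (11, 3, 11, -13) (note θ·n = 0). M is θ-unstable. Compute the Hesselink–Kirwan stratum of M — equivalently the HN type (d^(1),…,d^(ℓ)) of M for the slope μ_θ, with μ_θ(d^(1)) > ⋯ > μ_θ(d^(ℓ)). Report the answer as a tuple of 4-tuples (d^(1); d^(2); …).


Via rank(M_{q-1}∘⋯∘M_p): M ≅ I[1,2], I[1,3], I[4,4]^3.
μ_θ-semistable layers: μ^(1)=11; μ^(2)=7; μ^(3)=-13

((0, 0, 1, 0); (2, 2, 0, 0); (0, 0, 0, 3))


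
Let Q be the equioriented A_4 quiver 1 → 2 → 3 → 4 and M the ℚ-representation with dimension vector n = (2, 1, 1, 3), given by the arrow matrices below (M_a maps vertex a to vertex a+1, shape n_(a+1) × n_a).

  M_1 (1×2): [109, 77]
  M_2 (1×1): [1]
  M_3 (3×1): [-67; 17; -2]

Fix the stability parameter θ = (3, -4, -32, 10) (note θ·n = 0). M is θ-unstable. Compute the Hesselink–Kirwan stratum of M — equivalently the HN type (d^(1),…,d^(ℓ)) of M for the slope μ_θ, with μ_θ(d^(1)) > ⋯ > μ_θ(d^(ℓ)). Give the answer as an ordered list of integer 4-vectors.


Interval decomposition of M: I[1,1], I[1,4], I[4,4]^2.
HN type (ℓ=3): μ^(1)=10; μ^(2)=3; μ^(3)=-11

((0, 0, 0, 3); (1, 0, 0, 0); (1, 1, 1, 0))


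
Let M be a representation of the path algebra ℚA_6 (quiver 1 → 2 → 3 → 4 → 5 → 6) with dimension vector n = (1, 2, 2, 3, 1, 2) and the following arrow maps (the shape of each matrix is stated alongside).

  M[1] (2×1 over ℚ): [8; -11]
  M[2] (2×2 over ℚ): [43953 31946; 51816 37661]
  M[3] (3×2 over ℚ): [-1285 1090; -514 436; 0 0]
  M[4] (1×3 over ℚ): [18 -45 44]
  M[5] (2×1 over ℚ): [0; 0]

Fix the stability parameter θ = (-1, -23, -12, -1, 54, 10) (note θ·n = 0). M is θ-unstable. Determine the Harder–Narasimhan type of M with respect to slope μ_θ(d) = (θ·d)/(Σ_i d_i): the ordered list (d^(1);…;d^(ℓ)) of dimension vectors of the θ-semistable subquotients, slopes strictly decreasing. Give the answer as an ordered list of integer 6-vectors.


Interval decomposition of M: I[1,3], I[2,4], I[4,4], I[4,5], I[6,6]^2.
HN type (ℓ=5): μ^(1)=54; μ^(2)=10; μ^(3)=-1; μ^(4)=-12; μ^(5)=-23

((0, 0, 0, 0, 1, 0); (0, 0, 0, 0, 0, 2); (0, 0, 0, 3, 0, 0); (1, 1, 2, 0, 0, 0); (0, 1, 0, 0, 0, 0))


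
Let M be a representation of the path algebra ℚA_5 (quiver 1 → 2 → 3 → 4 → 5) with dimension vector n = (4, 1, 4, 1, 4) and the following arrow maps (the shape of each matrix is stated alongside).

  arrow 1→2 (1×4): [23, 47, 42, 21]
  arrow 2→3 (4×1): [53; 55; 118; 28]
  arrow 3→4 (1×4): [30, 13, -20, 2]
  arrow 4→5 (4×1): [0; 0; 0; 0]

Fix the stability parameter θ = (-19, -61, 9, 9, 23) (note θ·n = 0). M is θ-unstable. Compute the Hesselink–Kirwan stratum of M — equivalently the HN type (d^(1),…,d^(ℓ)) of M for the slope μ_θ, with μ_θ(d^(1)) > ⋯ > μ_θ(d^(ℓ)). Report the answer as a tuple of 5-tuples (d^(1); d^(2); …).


Via rank(M_{q-1}∘⋯∘M_p): M ≅ I[1,1]^3, I[1,4], I[3,3]^3, I[5,5]^4.
μ_θ-semistable layers: μ^(1)=23; μ^(2)=9; μ^(3)=-19; μ^(4)=-40

((0, 0, 0, 0, 4); (0, 0, 4, 1, 0); (3, 0, 0, 0, 0); (1, 1, 0, 0, 0))


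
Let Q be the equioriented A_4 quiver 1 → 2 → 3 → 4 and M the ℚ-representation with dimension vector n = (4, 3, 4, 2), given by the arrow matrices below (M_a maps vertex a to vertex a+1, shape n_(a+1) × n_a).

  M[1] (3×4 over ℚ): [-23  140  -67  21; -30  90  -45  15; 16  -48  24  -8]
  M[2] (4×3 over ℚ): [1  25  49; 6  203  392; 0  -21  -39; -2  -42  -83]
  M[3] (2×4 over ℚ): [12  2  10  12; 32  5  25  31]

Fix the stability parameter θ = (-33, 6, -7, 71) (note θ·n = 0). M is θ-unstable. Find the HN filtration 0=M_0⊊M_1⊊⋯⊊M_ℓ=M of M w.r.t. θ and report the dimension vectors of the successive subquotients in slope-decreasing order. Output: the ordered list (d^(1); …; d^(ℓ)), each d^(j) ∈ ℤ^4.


Via rank(M_{q-1}∘⋯∘M_p): M ≅ I[1,1]^2, I[1,3], I[1,4], I[2,4], I[3,3].
μ_θ-semistable layers: μ^(1)=71; μ^(2)=-1/2; μ^(3)=-7; μ^(4)=-33

((0, 0, 0, 2); (0, 3, 3, 0); (0, 0, 1, 0); (4, 0, 0, 0))


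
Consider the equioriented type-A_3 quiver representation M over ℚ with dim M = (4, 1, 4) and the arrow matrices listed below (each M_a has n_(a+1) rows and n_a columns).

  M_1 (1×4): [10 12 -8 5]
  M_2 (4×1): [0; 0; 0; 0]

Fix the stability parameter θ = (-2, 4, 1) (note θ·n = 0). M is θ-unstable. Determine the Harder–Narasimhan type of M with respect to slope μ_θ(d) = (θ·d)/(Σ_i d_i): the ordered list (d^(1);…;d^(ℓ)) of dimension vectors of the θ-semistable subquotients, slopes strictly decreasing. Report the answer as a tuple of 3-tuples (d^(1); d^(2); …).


Interval decomposition of M: I[1,1]^3, I[1,2], I[3,3]^4.
HN type (ℓ=3): μ^(1)=4; μ^(2)=1; μ^(3)=-2

((0, 1, 0); (0, 0, 4); (4, 0, 0))


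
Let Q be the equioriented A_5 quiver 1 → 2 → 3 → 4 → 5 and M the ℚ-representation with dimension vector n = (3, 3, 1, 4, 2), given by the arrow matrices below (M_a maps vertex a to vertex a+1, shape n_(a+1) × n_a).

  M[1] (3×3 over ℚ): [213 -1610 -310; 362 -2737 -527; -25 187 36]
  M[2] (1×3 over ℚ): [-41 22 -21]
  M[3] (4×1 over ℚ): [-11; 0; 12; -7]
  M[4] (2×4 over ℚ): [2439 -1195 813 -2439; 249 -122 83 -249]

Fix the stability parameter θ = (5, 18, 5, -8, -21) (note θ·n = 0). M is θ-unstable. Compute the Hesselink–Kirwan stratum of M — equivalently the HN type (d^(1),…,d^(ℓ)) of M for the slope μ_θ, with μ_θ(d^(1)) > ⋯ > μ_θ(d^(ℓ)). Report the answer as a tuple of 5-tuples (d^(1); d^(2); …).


Via rank(M_{q-1}∘⋯∘M_p): M ≅ I[1,2]^2, I[1,4], I[4,4], I[4,5]^2.
μ_θ-semistable layers: μ^(1)=18; μ^(2)=5; μ^(3)=-8; μ^(4)=-29/2

((0, 2, 0, 0, 0); (3, 1, 1, 1, 0); (0, 0, 0, 1, 0); (0, 0, 0, 2, 2))


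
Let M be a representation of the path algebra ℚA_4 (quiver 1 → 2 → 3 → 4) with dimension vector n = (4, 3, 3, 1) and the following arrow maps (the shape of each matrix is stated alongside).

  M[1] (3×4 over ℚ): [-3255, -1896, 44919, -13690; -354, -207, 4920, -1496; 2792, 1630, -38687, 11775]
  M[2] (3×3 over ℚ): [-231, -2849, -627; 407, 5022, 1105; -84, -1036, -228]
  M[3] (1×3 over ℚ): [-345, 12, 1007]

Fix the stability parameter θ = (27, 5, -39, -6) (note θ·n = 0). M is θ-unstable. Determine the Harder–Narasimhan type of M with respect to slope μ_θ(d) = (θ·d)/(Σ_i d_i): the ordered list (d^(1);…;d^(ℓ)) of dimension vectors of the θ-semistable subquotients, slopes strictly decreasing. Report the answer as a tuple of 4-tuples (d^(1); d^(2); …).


Via rank(M_{q-1}∘⋯∘M_p): M ≅ I[1,1], I[1,2], I[1,3], I[1,4], I[3,3].
μ_θ-semistable layers: μ^(1)=27; μ^(2)=16; μ^(3)=-7/3; μ^(4)=-13/4; μ^(5)=-39

((1, 0, 0, 0); (1, 1, 0, 0); (1, 1, 1, 0); (1, 1, 1, 1); (0, 0, 1, 0))


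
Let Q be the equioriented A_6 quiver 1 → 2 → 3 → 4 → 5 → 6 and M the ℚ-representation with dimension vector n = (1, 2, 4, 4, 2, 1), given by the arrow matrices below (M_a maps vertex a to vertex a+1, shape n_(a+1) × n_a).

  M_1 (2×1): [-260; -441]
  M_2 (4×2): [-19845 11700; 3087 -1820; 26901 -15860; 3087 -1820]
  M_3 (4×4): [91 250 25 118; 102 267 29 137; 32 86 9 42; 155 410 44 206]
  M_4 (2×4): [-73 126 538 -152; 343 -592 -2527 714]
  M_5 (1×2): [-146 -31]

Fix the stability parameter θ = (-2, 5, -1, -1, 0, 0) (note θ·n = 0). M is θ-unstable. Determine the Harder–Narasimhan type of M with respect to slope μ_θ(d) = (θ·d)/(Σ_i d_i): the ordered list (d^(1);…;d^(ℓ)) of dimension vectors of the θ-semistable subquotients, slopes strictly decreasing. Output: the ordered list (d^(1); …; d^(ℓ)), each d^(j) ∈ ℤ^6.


Via rank(M_{q-1}∘⋯∘M_p): M ≅ I[1,2], I[2,6], I[3,3], I[3,4], I[3,5], I[4,4].
μ_θ-semistable layers: μ^(1)=5; μ^(2)=3/5; μ^(3)=0; μ^(4)=-1; μ^(5)=-2

((0, 1, 0, 0, 0, 0); (0, 1, 1, 1, 1, 1); (0, 0, 0, 0, 1, 0); (0, 0, 3, 3, 0, 0); (1, 0, 0, 0, 0, 0))


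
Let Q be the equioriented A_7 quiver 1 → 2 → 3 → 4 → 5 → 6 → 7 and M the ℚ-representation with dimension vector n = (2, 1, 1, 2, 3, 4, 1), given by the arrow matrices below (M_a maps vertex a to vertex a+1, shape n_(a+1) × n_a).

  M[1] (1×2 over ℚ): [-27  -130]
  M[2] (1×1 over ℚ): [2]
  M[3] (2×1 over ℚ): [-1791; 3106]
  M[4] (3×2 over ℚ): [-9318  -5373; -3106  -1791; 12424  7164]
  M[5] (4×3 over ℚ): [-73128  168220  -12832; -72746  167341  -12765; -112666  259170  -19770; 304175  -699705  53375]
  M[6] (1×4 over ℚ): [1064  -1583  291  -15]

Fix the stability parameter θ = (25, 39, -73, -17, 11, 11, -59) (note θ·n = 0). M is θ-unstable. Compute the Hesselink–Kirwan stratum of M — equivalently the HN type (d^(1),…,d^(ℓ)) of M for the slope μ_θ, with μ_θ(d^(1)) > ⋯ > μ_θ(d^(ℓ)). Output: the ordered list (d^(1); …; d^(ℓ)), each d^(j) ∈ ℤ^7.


Via rank(M_{q-1}∘⋯∘M_p): M ≅ I[1,1], I[1,4], I[4,7], I[5,6]^2, I[6,6].
μ_θ-semistable layers: μ^(1)=25; μ^(2)=11; μ^(3)=-13/2; μ^(4)=-37/3; μ^(5)=-17

((1, 0, 0, 0, 0, 0, 0); (0, 0, 0, 0, 2, 3, 0); (1, 1, 1, 1, 0, 0, 0); (0, 0, 0, 0, 1, 1, 1); (0, 0, 0, 1, 0, 0, 0))


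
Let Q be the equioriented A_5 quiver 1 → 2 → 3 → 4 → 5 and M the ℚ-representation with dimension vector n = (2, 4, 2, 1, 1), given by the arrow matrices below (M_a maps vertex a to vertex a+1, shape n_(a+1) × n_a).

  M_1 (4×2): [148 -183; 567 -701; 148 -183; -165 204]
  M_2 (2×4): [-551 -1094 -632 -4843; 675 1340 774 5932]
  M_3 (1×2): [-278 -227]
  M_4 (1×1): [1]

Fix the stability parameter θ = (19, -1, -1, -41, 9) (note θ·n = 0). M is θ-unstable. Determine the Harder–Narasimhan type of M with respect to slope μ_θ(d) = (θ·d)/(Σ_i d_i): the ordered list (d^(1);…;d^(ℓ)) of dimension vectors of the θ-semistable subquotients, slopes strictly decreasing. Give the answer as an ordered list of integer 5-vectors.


Interval decomposition of M: I[1,3], I[1,5], I[2,2]^2.
HN type (ℓ=4): μ^(1)=9; μ^(2)=17/3; μ^(3)=-1; μ^(4)=-6

((0, 0, 0, 0, 1); (1, 1, 1, 0, 0); (0, 2, 0, 0, 0); (1, 1, 1, 1, 0))


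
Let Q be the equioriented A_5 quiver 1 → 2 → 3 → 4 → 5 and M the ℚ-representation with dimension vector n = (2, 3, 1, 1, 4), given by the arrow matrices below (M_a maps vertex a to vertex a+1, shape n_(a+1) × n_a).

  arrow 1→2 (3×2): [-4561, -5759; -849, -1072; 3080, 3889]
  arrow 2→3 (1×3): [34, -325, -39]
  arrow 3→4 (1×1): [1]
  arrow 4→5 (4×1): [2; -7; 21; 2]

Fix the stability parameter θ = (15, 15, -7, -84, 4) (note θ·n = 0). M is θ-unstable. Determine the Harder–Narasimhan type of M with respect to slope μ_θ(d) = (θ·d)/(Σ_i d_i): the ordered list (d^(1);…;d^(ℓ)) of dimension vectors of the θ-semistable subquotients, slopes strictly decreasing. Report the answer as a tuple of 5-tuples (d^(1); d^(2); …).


Barcode: M ≅ I[1,2], I[1,5], I[2,2], I[5,5]^3. HN layers by μ_θ (3 steps, strictly decreasing):
  μ^(1)=15; μ^(2)=4; μ^(3)=-61/4

((1, 2, 0, 0, 0); (0, 0, 0, 0, 4); (1, 1, 1, 1, 0))


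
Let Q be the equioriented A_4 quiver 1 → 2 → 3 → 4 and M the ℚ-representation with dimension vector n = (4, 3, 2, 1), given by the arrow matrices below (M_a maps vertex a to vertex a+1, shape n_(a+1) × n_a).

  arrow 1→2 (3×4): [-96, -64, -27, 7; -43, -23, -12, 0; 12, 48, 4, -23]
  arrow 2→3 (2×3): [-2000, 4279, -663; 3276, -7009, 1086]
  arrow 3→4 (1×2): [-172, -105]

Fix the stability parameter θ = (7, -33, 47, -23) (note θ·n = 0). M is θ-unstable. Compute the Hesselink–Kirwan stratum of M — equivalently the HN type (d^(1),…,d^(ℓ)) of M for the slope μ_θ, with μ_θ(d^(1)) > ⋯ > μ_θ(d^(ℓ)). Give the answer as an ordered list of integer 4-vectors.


Barcode: M ≅ I[1,1], I[1,2], I[1,3], I[1,4]. HN layers by μ_θ (4 steps, strictly decreasing):
  μ^(1)=47; μ^(2)=12; μ^(3)=7; μ^(4)=-13

((0, 0, 1, 0); (0, 0, 1, 1); (1, 0, 0, 0); (3, 3, 0, 0))


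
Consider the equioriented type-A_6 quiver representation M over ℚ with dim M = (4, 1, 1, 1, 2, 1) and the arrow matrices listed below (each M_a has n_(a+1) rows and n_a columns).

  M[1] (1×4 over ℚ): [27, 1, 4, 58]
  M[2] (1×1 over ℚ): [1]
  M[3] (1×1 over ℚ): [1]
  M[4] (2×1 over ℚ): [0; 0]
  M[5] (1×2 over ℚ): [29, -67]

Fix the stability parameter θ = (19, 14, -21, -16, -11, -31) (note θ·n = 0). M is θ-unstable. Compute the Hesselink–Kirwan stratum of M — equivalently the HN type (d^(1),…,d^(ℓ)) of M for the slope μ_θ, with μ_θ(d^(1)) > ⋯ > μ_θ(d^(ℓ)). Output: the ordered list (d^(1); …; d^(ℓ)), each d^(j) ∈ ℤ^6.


Interval decomposition of M: I[1,1]^3, I[1,4], I[5,5], I[5,6].
HN type (ℓ=4): μ^(1)=19; μ^(2)=-1; μ^(3)=-11; μ^(4)=-21

((3, 0, 0, 0, 0, 0); (1, 1, 1, 1, 0, 0); (0, 0, 0, 0, 1, 0); (0, 0, 0, 0, 1, 1))


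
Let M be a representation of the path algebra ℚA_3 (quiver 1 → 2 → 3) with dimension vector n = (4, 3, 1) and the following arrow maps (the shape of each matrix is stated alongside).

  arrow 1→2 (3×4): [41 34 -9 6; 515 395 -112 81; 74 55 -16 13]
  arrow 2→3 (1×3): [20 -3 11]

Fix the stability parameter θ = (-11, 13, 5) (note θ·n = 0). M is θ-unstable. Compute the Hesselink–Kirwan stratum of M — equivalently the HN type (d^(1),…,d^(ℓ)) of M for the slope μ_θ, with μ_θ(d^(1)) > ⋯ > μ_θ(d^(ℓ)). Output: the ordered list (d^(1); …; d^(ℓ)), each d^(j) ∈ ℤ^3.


Barcode: M ≅ I[1,1], I[1,2]^2, I[1,3]. HN layers by μ_θ (3 steps, strictly decreasing):
  μ^(1)=13; μ^(2)=9; μ^(3)=-11

((0, 2, 0); (0, 1, 1); (4, 0, 0))


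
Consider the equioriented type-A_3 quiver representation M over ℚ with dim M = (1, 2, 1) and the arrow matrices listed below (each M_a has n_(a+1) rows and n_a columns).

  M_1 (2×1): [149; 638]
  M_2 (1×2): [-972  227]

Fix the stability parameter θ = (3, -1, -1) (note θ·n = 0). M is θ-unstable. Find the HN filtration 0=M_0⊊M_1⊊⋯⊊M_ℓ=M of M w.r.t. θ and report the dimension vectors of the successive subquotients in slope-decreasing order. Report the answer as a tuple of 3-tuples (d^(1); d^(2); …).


Interval decomposition of M: I[1,3], I[2,2].
HN type (ℓ=2): μ^(1)=1/3; μ^(2)=-1

((1, 1, 1); (0, 1, 0))


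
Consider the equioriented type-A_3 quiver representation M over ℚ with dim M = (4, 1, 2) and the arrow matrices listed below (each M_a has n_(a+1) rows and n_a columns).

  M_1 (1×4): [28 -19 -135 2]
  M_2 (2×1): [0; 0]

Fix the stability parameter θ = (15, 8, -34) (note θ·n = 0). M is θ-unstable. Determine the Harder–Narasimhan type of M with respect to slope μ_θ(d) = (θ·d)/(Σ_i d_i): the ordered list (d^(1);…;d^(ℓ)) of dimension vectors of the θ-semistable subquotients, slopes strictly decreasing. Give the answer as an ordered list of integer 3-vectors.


Barcode: M ≅ I[1,1]^3, I[1,2], I[3,3]^2. HN layers by μ_θ (3 steps, strictly decreasing):
  μ^(1)=15; μ^(2)=23/2; μ^(3)=-34

((3, 0, 0); (1, 1, 0); (0, 0, 2))


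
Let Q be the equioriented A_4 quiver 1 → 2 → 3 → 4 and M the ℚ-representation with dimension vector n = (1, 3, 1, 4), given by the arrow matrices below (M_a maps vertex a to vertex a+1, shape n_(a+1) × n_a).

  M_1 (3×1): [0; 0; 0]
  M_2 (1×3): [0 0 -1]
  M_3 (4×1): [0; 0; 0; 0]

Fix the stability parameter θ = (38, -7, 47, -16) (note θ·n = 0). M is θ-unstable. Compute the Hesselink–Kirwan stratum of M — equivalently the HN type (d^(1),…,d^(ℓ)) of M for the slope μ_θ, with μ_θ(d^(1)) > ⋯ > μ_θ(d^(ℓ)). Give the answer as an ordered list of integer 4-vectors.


Interval decomposition of M: I[1,1], I[2,2]^2, I[2,3], I[4,4]^4.
HN type (ℓ=4): μ^(1)=47; μ^(2)=38; μ^(3)=-7; μ^(4)=-16

((0, 0, 1, 0); (1, 0, 0, 0); (0, 3, 0, 0); (0, 0, 0, 4))


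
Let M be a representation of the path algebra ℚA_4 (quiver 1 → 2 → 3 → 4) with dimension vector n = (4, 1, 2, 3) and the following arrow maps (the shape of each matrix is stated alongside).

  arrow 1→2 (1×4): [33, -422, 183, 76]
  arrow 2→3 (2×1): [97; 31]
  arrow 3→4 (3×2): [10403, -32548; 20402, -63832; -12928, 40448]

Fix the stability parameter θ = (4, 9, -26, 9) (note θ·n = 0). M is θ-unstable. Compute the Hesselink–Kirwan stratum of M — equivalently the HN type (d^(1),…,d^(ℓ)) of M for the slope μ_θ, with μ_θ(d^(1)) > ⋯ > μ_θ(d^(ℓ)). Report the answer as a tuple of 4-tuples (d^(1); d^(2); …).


Interval decomposition of M: I[1,1]^3, I[1,4], I[3,3], I[4,4]^2.
HN type (ℓ=4): μ^(1)=9; μ^(2)=4; μ^(3)=-13/3; μ^(4)=-26

((0, 0, 0, 3); (3, 0, 0, 0); (1, 1, 1, 0); (0, 0, 1, 0))


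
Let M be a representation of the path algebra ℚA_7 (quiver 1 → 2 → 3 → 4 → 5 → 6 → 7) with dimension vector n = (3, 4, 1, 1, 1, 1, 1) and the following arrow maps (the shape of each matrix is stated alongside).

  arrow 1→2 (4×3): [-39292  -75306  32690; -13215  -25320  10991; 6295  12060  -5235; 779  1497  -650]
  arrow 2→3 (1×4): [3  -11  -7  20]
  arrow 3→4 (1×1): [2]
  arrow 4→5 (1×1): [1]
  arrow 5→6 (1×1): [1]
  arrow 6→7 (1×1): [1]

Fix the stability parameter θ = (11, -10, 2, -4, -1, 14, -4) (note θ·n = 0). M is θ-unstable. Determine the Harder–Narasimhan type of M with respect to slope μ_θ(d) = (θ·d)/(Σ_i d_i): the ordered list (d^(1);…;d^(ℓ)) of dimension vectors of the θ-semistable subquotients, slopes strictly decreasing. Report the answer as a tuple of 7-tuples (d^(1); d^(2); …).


Barcode: M ≅ I[1,1], I[1,2], I[1,7], I[2,2]^2. HN layers by μ_θ (5 steps, strictly decreasing):
  μ^(1)=11; μ^(2)=5; μ^(3)=1/2; μ^(4)=-2/5; μ^(5)=-10

((1, 0, 0, 0, 0, 0, 0); (0, 0, 0, 0, 0, 1, 1); (1, 1, 0, 0, 0, 0, 0); (1, 1, 1, 1, 1, 0, 0); (0, 2, 0, 0, 0, 0, 0))
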